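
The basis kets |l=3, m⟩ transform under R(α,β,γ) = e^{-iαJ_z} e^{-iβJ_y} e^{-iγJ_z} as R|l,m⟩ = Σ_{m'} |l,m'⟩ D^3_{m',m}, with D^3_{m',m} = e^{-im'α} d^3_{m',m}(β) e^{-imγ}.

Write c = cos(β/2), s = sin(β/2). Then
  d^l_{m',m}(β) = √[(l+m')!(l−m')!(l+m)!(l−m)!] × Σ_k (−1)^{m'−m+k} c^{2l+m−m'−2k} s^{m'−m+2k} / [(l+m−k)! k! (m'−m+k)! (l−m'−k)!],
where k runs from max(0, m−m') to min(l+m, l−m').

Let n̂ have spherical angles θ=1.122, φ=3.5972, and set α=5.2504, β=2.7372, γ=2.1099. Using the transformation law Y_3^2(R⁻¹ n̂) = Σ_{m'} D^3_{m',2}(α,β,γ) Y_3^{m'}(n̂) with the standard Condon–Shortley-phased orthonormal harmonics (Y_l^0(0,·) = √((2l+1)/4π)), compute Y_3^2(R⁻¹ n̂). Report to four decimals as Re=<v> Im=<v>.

Need the full column D^3_{m',2} for m'=−3..3 at α=5.2504, β=2.7372, γ=2.1099.
cos(β/2)=0.200821, sin(β/2)=0.979628
d^3_{-3,2}: single k=5 term ⇒ +0.443804;  D = +0.226585-0.381604i
d^3_{-2,2}: k∈[4..5] ⇒ +0.185710 -0.883826 = -0.698116;  D = -0.698115+0.001526i
d^3_{-1,2}: k∈[3..4] ⇒ +0.048155 -0.572949 = -0.524793;  D = -0.269904-0.450067i
d^3_{0,2}: k∈[2..3] ⇒ +0.008549 -0.203435 = -0.194886;  D = +0.092163-0.171716i
d^3_{1,2}: k∈[1..2] ⇒ +0.001012 -0.048155 = -0.047143;  D = +0.047095-0.002141i
d^3_{2,2}: k∈[0..1] ⇒ +0.000066 -0.007804 = -0.007739;  D = +0.004263+0.006459i
d^3_{3,2}: single k=0 term ⇒ -0.000784;  D = -0.000340+0.000706i
Y_3^{m'}(θ=1.122,φ=3.5972) and Σ D·Y over m':
  (+0.2266-0.3816i)·(-0.0618+0.2988i)  (-0.6981+0.0015i)·(+0.2206-0.2844i)  (-0.2699-0.4501i)·(+0.0154-0.0075i)  (+0.0922-0.1717i)·(-0.3333+0.0000i)  (+0.0471-0.0021i)·(-0.0154-0.0075i)  (+0.0043+0.0065i)·(+0.2206+0.2844i)  (-0.0003+0.0007i)·(+0.0618+0.2988i)
Y_3^2(R⁻¹ n̂) = -0.093647+0.344823i

Re=-0.0936 Im=0.3448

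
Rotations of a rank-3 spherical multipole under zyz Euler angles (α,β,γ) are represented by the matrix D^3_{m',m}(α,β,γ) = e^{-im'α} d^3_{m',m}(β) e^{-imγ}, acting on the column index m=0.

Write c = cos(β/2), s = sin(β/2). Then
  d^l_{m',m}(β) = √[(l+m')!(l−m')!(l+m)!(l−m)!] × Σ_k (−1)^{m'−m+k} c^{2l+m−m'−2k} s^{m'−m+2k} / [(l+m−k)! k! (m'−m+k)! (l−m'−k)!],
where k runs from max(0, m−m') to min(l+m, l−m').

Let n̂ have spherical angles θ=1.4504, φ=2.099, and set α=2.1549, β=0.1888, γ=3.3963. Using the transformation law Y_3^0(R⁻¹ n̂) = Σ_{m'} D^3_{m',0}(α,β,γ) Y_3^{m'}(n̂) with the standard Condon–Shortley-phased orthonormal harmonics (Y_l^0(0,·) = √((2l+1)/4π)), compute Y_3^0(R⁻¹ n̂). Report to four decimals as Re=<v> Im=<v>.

Re=-0.2879 Im=0.0000

Need the full column D^3_{m',0} for m'=−3..3 at α=2.1549, β=0.1888, γ=3.3963.
cos(β/2)=0.995548, sin(β/2)=0.094260
d^3_{-3,0}: single k=3 term ⇒ +0.003696;  D = +0.003635+0.000667i
d^3_{-2,0}: k∈[2..3] ⇒ +0.047804 -0.000429 = +0.047375;  D = -0.018562-0.043588i
d^3_{-1,0}: k∈[1..3] ⇒ +0.319321 -0.008588 +0.000026 = +0.310759;  D = -0.171369+0.259237i
d^3_{0,0}: k∈[0..3] ⇒ +0.973581 -0.078550 +0.000704 -0.000001 = +0.895735;  D = +0.895735+0.000000i
d^3_{1,0}: k∈[0..2] ⇒ -0.319321 +0.008588 -0.000026 = -0.310759;  D = +0.171369+0.259237i
d^3_{2,0}: k∈[0..1] ⇒ +0.047804 -0.000429 = +0.047375;  D = -0.018562+0.043588i
d^3_{3,0}: single k=0 term ⇒ -0.003696;  D = -0.003635+0.000667i
Y_3^{m'}(θ=1.4504,φ=2.099) and Σ D·Y over m':
  (+0.0036+0.0007i)·(+0.4082-0.0056i)  (-0.0186-0.0436i)·(-0.0595+0.1053i)  (-0.1714+0.2592i)·(+0.1500+0.2571i)  (+0.8957+0.0000i)·(-0.1312+0.0000i)  (+0.1714+0.2592i)·(-0.1500+0.2571i)  (-0.0186+0.0436i)·(-0.0595-0.1053i)  (-0.0036+0.0007i)·(-0.4082-0.0056i)
Y_3^0(R⁻¹ n̂) = -0.287917+0.000000i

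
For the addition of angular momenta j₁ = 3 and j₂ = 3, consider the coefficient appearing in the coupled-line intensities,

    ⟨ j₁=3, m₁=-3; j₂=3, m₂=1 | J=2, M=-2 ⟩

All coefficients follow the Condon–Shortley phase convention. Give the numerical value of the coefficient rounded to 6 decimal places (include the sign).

triangle: 4!·2!·2!/9! = 96/362880
(j±m)!: 0!·6!·4!·2!·0!·4! = 829440
prefactor² = (2J+1)·Δ·N² = 7680/7
  k=4: +1/(4!·0!·2!·0!·0!·2!) = 1/96
Σ = 1/96  ⇒  CG² = 7680/7·(1/96)² = 5/42
CG = +√(5/42) = +0.345033

+√(5/42) = +0.345033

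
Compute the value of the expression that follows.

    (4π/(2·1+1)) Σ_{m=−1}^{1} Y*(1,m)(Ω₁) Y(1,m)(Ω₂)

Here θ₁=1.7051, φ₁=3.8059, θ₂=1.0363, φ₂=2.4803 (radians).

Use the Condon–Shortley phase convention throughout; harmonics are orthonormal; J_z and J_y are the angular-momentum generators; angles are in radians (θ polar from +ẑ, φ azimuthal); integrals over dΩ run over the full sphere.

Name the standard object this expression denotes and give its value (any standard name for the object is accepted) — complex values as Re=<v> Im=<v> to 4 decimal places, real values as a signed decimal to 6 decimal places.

This sum is the spherical-harmonic addition theorem: it equals the Legendre polynomial P_l(cos γ) of the angle γ between the two directions.
Addition theorem: P_1(cos γ) = (4π/3) Σ_m Y*_{lm}(Ω₁) Y_{lm}(Ω₂), m = −1…1:
  m=-1: Y*=-0.26957 - 0.21108j  Y=-0.23463 - 0.18259j  product 0.02471 + 0.09875j
  m=+0: Y*=-0.06542 + 0.00000j  Y=0.24890 + 0.00000j  product -0.01628 + 0.00000j
  m=+1: Y*=0.26957 - 0.21108j  Y=0.23463 - 0.18259j  product 0.02471 - 0.09875j
Total Σ_m = 0.03314 + 0.00000j. Multiply by 4.188790: 0.13880 + 0.00000j. P_1(cos γ) = 0.138799

Legendre polynomial (addition theorem), +0.138799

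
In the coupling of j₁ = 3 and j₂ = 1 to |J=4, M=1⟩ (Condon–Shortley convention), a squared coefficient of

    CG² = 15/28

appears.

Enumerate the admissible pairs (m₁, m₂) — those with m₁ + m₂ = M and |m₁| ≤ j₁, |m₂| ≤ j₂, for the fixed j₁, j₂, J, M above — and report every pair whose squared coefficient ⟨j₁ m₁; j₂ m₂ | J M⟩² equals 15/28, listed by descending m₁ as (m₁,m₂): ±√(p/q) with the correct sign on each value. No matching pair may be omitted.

Admissible pairs with m₁+m₂ = M = 1: (0,1), (1,0), (2,-1)
  (m₁,m₂)=(2,-1): CG² = 3/28, CG = +√(3/28)
  (m₁,m₂)=(1,0): CG² = 15/28, CG = +√(15/28)   ← matches the target
  (m₁,m₂)=(0,1): CG² = 5/14, CG = +√(5/14)
Pairs with CG² = 15/28: (1,0): +√(15/28)

(1,0): +√(15/28)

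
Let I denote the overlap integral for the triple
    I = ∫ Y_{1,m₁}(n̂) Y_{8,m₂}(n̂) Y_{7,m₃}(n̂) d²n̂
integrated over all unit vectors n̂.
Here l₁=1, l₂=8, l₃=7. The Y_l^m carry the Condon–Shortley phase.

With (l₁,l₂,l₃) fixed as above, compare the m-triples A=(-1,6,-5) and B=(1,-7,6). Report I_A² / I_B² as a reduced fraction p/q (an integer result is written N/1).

Same 1,8,7: normalisation and zero-m 3j drop out of the ratio.
A: Δ: 2! 0! 14! / 17! → 1/2040; sum: t=2:+1/1916006400 = 1/1916006400; 3j²(1 8 7; -1 6 -5) = Δ·Π!·Σ² = 91/2040  (sign +1)
B: Δ: 2! 0! 14! / 17! → 1/2040; sum: t=0:+1/12454041600 = 1/12454041600; 3j²(1 8 7; 1 -7 6) = Δ·Π!·Σ² = 7/136  (sign -1)
I_A²/I_B² = (91/2040)/(7/136) = 13/15

13/15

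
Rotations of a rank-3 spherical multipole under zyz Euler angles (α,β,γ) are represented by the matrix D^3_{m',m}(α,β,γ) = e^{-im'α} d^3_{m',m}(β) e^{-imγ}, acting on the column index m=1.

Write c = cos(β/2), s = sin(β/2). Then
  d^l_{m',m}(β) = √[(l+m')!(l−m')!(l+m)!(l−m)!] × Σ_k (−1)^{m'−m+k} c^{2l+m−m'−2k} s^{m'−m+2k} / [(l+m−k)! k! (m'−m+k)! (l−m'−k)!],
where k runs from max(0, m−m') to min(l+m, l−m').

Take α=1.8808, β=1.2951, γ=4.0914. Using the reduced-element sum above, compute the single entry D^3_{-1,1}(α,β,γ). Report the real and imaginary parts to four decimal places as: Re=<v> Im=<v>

D^3_{-1,1}(1.8808,1.2951,4.0914) = e^{-i·-1·1.8808}·d^3_{-1,1}(1.2951)·e^{-i·1·4.0914}. Compute d first:
c=cos(1.295100/2)=0.797564, s=sin(1.295100/2)=0.603234; N=√[2·24·24·2]=48.000000
Admissible k: 2..4 (factorial args all ≥0)
  k=2: (−1)^0·48.0000/(8)·0.7976^4·0.6032^2 = +0.883457
  k=3: (−1)^1·48.0000/(6)·0.7976^2·0.6032^4 = -0.673853
  k=4: (−1)^2·48.0000/(48)·0.7976^0·0.6032^6 = +0.048185
d^3_{-1,1}(1.2951) = +0.883457 -0.673853 +0.048185 = +0.257790
D = (-0.305062+0.952332i)·(+0.257790)·(-0.581840+0.813303i) = -0.153910-0.206802i

Re=-0.1539 Im=-0.2068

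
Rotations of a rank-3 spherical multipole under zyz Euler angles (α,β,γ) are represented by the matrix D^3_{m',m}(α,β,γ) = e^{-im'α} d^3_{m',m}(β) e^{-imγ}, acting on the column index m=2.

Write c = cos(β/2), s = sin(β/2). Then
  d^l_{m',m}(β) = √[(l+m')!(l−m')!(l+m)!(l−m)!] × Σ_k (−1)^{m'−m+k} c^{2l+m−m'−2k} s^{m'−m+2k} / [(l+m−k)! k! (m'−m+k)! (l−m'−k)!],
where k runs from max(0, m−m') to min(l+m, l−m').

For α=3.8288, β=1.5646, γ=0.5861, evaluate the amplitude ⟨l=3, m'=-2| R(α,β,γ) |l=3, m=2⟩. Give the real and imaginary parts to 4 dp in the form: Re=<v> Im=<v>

D^3_{-2,2}(3.8288,1.5646,0.5861) = e^{-i·-2·3.8288}·d^3_{-2,2}(1.5646)·e^{-i·2·0.5861}. Compute d first:
With c≡cos(β/2)=0.709294 and s≡sin(β/2)=0.704913, N=[1·120·120·1]^{1/2}=120.000000
k∈{4,5} keeps every argument non-negative
  k=4: (−1)^0·120.0000/(24)·0.7093^2·0.7049^4 = +0.621103
  k=5: (−1)^1·120.0000/(120)·0.7093^0·0.7049^6 = -0.122691
d^3_{-2,2}(1.5646) = +0.621103 -0.122691 = +0.498413
D = (+0.195122+0.980779i)·(+0.498413)·(+0.388125-0.921607i) = +0.488257+0.100101i

Re=0.4883 Im=0.1001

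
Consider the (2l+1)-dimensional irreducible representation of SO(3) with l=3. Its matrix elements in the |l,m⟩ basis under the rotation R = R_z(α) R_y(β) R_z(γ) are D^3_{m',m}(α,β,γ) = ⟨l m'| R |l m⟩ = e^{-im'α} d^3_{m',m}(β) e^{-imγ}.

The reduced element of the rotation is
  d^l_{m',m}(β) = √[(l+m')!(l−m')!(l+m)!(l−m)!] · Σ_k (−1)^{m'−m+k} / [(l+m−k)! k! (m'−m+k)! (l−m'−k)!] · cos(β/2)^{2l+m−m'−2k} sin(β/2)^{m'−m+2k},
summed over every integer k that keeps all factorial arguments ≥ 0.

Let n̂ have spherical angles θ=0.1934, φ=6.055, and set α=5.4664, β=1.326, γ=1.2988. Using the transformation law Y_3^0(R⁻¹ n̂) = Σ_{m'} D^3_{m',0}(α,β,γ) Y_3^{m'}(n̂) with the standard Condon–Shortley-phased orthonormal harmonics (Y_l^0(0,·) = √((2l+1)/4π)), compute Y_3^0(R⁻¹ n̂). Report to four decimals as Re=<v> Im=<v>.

Need the full column D^3_{m',0} for m'=−3..3 at α=5.4664, β=1.3260, γ=1.2988.
cos(β/2)=0.788149, sin(β/2)=0.615484
d^3_{-3,0}: single k=3 term ⇒ +0.510494;  D = -0.393315-0.325435i
d^3_{-2,0}: k∈[2..3] ⇒ +0.800623 -0.488253 = +0.312370;  D = -0.019596-0.311755i
d^3_{-1,0}: k∈[1..3] ⇒ +0.648410 -1.186282 +0.241148 = -0.296724;  D = -0.203127+0.216296i
d^3_{0,0}: k∈[0..3] ⇒ +0.239691 -1.315559 +0.802282 -0.054363 = -0.327949;  D = -0.327949+0.000000i
d^3_{1,0}: k∈[0..2] ⇒ -0.648410 +1.186282 -0.241148 = +0.296724;  D = +0.203127+0.216296i
d^3_{2,0}: k∈[0..1] ⇒ +0.800623 -0.488253 = +0.312370;  D = -0.019596+0.311755i
d^3_{3,0}: single k=0 term ⇒ -0.510494;  D = +0.393315-0.325435i
Y_3^{m'}(θ=0.1934,φ=6.055) and Σ D·Y over m':
  (-0.3933-0.3254i)·(+0.0023+0.0019i)  (-0.0196-0.3118i)·(+0.0333+0.0163i)  (-0.2031+0.2163i)·(+0.2308+0.0536i)  (-0.3279+0.0000i)·(+0.6648+0.0000i)  (+0.2031+0.2163i)·(-0.2308+0.0536i)  (-0.0196+0.3118i)·(+0.0333-0.0163i)  (+0.3933-0.3254i)·(-0.0023+0.0019i)
Y_3^0(R⁻¹ n̂) = -0.326700+0.000000i

Re=-0.3267 Im=0.0000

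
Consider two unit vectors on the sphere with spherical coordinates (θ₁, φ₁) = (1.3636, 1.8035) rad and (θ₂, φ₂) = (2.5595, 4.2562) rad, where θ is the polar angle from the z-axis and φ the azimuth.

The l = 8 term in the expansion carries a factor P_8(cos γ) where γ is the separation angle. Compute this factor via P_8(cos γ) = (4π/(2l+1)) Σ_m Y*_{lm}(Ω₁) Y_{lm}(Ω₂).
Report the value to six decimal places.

0.179535

Term-by-term m-sum for l=8 (normalisation 4π/17 = 0.739198):
  m=-8: Y*=(-0.124324, 0.415355)  Y=(-0.003759, -0.002092)  product (0.001336, -0.001301)
  m=-7: Y*=(0.363946, 0.021180)  Y=(0.001352, -0.026109)  product (0.001045, -0.009473)
  m=-6: Y*=(0.020972, 0.118910)  Y=(0.090451, -0.038718)  product (0.006501, 0.009943)
  m=-5: Y*=(0.326063, -0.140663)  Y=(0.193136, 0.166055)  product (0.086332, 0.026977)
  m=-4: Y*=(0.002984, 0.004008)  Y=(-0.112616, 0.433867)  product (-0.002075, 0.000843)
  m=-3: Y*=(0.213191, -0.254081)  Y=(-0.456767, 0.093652)  product (-0.073583, 0.136022)
  m=-2: Y*=(-0.041759, -0.020971)  Y=(-0.058637, -0.075800)  product (0.000859, 0.004395)
  m=-1: Y*=(0.073187, -0.308808)  Y=(-0.168784, 0.343957)  product (0.093864, 0.077295)
  m=+0: Y*=(-0.061800, -0.000000)  Y=(-0.231702, 0.000000)  product (0.014319, 0.000000)
  m=+1: Y*=(-0.073187, -0.308808)  Y=(0.168784, 0.343957)  product (0.093864, -0.077295)
  m=+2: Y*=(-0.041759, 0.020971)  Y=(-0.058637, 0.075800)  product (0.000859, -0.004395)
  m=+3: Y*=(-0.213191, -0.254081)  Y=(0.456767, 0.093652)  product (-0.073583, -0.136022)
  m=+4: Y*=(0.002984, -0.004008)  Y=(-0.112616, -0.433867)  product (-0.002075, -0.000843)
  m=+5: Y*=(-0.326063, -0.140663)  Y=(-0.193136, 0.166055)  product (0.086332, -0.026977)
  m=+6: Y*=(0.020972, -0.118910)  Y=(0.090451, 0.038718)  product (0.006501, -0.009943)
  m=+7: Y*=(-0.363946, 0.021180)  Y=(-0.001352, -0.026109)  product (0.001045, 0.009473)
  m=+8: Y*=(-0.124324, -0.415355)  Y=(-0.003759, 0.002092)  product (0.001336, 0.001301)
Σ over m = (0.242877, 0.000000); ×(4π/17) → (0.179535, 0.000000). Real part: 0.179535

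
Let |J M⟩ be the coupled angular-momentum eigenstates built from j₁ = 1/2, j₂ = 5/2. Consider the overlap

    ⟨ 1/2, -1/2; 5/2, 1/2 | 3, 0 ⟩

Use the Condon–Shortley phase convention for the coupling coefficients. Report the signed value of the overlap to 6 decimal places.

√[7·0!1!5!/7! · 0!1!3!2!3!3!] = √(72)
  +(−1)^0/∏(0,0,1,3,0,2)! = 1/12  (running 1/12)
⟨..|..⟩ = √(72)·(1/12) = +0.707107

+√(1/2) ≈ +0.707107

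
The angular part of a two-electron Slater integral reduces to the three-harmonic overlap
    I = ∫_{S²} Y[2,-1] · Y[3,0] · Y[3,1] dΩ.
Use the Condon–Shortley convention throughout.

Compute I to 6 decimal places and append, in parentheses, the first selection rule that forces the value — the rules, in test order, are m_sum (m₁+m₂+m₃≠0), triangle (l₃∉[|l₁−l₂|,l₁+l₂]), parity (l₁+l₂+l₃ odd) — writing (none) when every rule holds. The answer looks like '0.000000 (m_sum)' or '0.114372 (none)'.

-0.059471 (none)

Checks pass: Σm=0; 8 even; l₃=3∈[1,5].
(2·2+1)(2·3+1)(2·3+1) = 245
Δ: 2! 2! 4! / 9! → 1/3780
sum: t=0:+1/24 t=1:−1/4 t=2:+1/24 = -1/6
3j²(2 3 3; 0 0 0) = Δ·Π!·Σ² = 4/105  (sign +1)
sum: t=1:−1/8 t=2:+1/12 = -1/24
3j²(2 3 3; -1 0 1) = Δ·Π!·Σ² = 1/210  (sign -1)
combine: 4πI² = 245·4/105·1/210 = 2/45
take √, sign -1: I = -0.05947080
No selection rule forces the value: the integral is nonzero (none).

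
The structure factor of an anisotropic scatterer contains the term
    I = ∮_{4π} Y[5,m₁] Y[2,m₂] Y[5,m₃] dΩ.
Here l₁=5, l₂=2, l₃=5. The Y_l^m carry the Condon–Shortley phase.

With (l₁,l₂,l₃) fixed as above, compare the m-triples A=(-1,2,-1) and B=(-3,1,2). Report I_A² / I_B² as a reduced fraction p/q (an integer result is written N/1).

3/2

Shared (l₁,l₂,l₃)=(5,2,5): N and (l;000)² cancel in I_A²/I_B².
A: Δ = 2!·8!·2!/13! = 1/38610; Racah Σ t=2..2: t=2:+1/2304 = 1/2304; ⇒ 3j(5 2 5; -1 2 -1)² = 5/143, sgn +1
B: Δ = 2!·8!·2!/13! = 1/38610; Racah Σ t=1..2: t=1:−1/10080 t=2:+1/2880 = 1/4032; ⇒ 3j(5 2 5; -3 1 2)² = 10/429, sgn -1
I_A²/I_B² = (5/143)/(10/429) = 3/2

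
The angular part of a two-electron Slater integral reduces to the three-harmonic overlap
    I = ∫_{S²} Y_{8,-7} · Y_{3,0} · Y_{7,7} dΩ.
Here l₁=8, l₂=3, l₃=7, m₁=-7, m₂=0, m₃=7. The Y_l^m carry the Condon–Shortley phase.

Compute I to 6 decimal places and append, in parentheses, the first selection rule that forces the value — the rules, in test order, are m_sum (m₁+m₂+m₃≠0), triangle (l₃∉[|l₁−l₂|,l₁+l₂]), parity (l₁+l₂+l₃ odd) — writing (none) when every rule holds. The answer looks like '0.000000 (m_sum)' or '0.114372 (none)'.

0.200072 (none)

Rules hold: Σm=0, L=18 even, 5≤7≤11.
N = 17·7·15 = 1785
Δ = 4!·12!·2!/19! = 1/5290740
Racah Σ t=1..3: t=1:−1/7257600 t=2:+1/2073600 t=3:−1/7257600 = 1/4838400
⇒ 3j(8 3 7; 0 0 0)² = 252/20995, sgn -1
Racah Σ t=3..3: t=3:−1/5748019200 = -1/5748019200
⇒ 3j(8 3 7; -7 0 7)² = 91/3876, sgn -1
4πI² = N·(3j₀)²·(3jₘ)² = 3087/6137
I = +1·√(0.503015/4π) = 0.20007154
No selection rule forces the value: the integral is nonzero (none).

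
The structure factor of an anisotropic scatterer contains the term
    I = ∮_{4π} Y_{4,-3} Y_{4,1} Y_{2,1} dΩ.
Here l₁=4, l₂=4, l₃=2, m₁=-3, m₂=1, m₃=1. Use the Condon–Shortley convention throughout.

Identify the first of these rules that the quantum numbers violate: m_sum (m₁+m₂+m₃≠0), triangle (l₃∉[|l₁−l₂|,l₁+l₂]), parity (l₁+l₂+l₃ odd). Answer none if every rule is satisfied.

azimuthal sum: -3 + 1 + 1 = -1  ✗
0 ≤ 2 ≤ 8 (triangle on l)
L = 4 + 4 + 2 = 10 (even)

m_sum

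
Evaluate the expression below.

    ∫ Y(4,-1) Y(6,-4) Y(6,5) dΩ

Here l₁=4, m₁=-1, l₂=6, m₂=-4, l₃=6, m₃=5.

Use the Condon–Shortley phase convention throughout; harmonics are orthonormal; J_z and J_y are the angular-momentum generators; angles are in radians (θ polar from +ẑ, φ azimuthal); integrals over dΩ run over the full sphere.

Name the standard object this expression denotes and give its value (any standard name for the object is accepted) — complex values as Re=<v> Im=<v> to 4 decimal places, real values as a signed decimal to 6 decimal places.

This is a Gaunt coefficient — the integral of a triple product of spherical harmonics over the sphere.
Rules hold: Σm=0, L=16 even, 2≤6≤10.
N = 9·13·13 = 1521
Δ = 4!·4!·8!/17! = 1/15315300
Racah Σ t=0..4: t=0:+1/829440 t=1:−1/25920 t=2:+1/9216 t=3:−1/25920 t=4:+1/829440 = 7/207360
⇒ 3j(4 6 6; 0 0 0)² = 28/2431, sgn +1
Racah Σ t=1..2: t=1:−1/725760 t=2:+1/967680 = -1/2903040
⇒ 3j(4 6 6; -1 -4 5)² = 5/3094, sgn +1
4πI² = N·(3j₀)²·(3jₘ)² = 90/3179
I = +1·√(0.0283108/4π) = 0.04746473

Gaunt coefficient, +0.047465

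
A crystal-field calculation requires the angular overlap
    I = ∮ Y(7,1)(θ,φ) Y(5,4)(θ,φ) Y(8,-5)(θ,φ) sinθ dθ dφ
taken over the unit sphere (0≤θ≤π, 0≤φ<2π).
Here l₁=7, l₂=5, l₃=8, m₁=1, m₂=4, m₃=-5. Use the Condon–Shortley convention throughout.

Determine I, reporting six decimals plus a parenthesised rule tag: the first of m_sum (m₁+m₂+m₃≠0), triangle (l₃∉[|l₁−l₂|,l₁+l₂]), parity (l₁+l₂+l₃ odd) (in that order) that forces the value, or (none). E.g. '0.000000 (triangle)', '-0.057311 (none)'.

m-sum 0 ✓  L=20 even ✓  2≤8≤12 ✓
Π(2lᵢ+1) = 15×11×17 = 2805
triangle coeff Δ(7,5,8) = 1/814773960
Σ_t [0,4]: t=0:+1/87091200 t=1:−1/4976640 t=2:+1/2073600 t=3:−1/4976640 t=4:+1/87091200 = 1/9676800
(3j)²=360/46189 [(7 5 8; 0 0 0)], sign=+1
Σ_t [3,4]: t=3:−1/130636800 t=4:+1/232243200 = -1/298598400
(3j)²=7/1292 [(7 5 8; 1 4 -5)], sign=+1
⇒ 4πI² = 9450/79781
I = (+1)√(9450/79781/(4π)) = 0.09708703
No selection rule forces the value: the integral is nonzero (none).

0.097087 (none)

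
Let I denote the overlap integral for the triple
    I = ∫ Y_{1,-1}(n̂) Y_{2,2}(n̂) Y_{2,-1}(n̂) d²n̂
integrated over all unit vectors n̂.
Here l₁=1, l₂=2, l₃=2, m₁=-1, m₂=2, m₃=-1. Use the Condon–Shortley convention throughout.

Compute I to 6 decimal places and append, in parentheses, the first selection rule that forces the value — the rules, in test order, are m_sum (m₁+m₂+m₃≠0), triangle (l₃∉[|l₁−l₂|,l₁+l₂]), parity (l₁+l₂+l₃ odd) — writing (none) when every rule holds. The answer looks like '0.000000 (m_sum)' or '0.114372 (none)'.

Σlᵢ=5 odd — θ-integrand is odd under cosθ→−cosθ; I=0

0.000000 (parity)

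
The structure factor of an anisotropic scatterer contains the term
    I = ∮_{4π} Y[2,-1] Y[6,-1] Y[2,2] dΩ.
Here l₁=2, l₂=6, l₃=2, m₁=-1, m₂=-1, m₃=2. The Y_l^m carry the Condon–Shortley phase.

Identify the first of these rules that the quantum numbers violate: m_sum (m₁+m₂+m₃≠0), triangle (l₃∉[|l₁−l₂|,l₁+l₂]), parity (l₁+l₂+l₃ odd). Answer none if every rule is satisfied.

azimuthal sum: -1 − 1 + 2 = 0  ✓
l₃ must lie in [4,8]; have l₃=2  ✗
L = 2 + 6 + 2 = 10 (even)

triangle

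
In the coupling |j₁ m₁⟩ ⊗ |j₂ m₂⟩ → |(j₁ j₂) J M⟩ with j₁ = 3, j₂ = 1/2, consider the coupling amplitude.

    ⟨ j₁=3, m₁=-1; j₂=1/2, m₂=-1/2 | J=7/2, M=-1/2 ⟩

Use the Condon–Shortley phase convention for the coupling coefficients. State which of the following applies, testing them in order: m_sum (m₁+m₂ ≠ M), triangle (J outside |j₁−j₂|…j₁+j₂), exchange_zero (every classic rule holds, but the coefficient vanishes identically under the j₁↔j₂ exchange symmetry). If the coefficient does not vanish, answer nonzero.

m-sum: m₁+m₂ = -1+(-1/2) = -3/2, M = -1/2  ✗ ⇒ coefficient is 0

m_sum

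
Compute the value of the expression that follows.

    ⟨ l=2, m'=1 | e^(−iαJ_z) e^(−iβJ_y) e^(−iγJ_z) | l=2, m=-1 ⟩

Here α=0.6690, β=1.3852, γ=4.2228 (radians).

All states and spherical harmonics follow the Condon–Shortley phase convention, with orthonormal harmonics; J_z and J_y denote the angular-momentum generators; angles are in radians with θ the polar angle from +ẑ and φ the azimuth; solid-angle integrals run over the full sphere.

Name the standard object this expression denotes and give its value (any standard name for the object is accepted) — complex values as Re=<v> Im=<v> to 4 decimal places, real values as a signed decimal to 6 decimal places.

Wigner D-matrix element, Re=-0.5115 Im=-0.2236

This is a Wigner D-matrix element — the rotation-matrix element ⟨l m'| R(α,β,γ) |l m⟩ in the angular-momentum basis.
First d^2_{1,-1}(β=1.3852), then the phase factors e^{-i(1)α} and e^{-i(-1)γ}:
Half-angle: c=0.769588, s=0.638540. N=√(6·1·1·6)=6.000000
The bounds max(0,m−m')=0 and min(l+m,l−m')=1 give 2 terms
  k=0: (−1)^2·6.0000/(2)·0.7696^2·0.6385^2 = +0.724461
  k=1: (−1)^3·6.0000/(6)·0.7696^0·0.6385^4 = -0.166247
d^2_{1,-1}(1.3852) = +0.724461 -0.166247 = +0.558214
D = (+0.784442-0.620202i)·(+0.558214)·(-0.470263-0.882526i) = -0.511457-0.223639i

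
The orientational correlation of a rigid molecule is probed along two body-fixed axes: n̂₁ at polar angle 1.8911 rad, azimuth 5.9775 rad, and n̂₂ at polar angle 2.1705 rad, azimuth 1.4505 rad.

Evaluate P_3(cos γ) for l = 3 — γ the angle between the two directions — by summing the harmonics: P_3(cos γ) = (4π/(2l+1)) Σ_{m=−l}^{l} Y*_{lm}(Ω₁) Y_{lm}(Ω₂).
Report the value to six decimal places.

-0.049826

Term-by-term m-sum for l=3 (normalisation 4π/7 = 1.795196):
  [-3]  conj(Y_{3,-3})(Ω₁) = +0.216959-0.283191i ; Y_{3,-3}(Ω₂) = -0.082876+0.219587i ; Δ = +0.044204+0.071111i
  [-2]  conj(Y_{3,-2})(Ω₁) = -0.237370+0.166387i ; Y_{3,-2}(Ω₂) = +0.381746+0.093659i ; Δ = -0.106199+0.041286i
  [-1]  conj(Y_{3,-1})(Ω₁) = -0.147529+0.046557i ; Y_{3,-1}(Ω₂) = +0.018977-0.156988i ; Δ = +0.004509+0.024044i
  [+0]  conj(Y_{3,0})(Ω₁) = +0.294250-0.000000i ; Y_{3,0}(Ω₂) = +0.296400+0.000000i ; Δ = +0.087216+0.000000i
  [+1]  conj(Y_{3,1})(Ω₁) = +0.147529+0.046557i ; Y_{3,1}(Ω₂) = -0.018977-0.156988i ; Δ = +0.004509-0.024044i
  [+2]  conj(Y_{3,2})(Ω₁) = -0.237370-0.166387i ; Y_{3,2}(Ω₂) = +0.381746-0.093659i ; Δ = -0.106199-0.041286i
  [+3]  conj(Y_{3,3})(Ω₁) = -0.216959-0.283191i ; Y_{3,3}(Ω₂) = +0.082876+0.219587i ; Δ = +0.044204-0.071111i
Total Σ_m = -0.027755+0.000000i. Multiply by 1.795196: -0.049826+0.000000i. P_3(cos γ) = -0.049826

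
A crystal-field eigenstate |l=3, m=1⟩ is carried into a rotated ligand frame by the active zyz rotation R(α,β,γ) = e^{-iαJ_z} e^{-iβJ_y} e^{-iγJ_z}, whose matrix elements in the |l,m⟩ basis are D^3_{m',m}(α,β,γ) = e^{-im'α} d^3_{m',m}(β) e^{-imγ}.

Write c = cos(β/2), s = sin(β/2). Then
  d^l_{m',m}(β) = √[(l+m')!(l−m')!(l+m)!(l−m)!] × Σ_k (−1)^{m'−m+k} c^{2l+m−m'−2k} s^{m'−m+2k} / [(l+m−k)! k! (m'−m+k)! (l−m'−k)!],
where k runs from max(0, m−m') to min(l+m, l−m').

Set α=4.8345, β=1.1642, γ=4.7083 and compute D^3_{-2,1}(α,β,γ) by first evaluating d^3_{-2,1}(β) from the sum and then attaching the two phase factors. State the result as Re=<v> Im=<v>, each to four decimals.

Re=0.1179 Im=-0.4652

Split into d^3_{-2,1}(β=1.1642) × two z-phases.
With c≡cos(β/2)=0.835310 and s≡sin(β/2)=0.549779, N=[1·120·24·2]^{1/2}=75.894664
The bounds max(0,m−m')=3 and min(l+m,l−m')=4 give 2 terms
  k=3: (−1)^0·75.8947/(12)·0.8353^3·0.5498^3 = +0.612545
  k=4: (−1)^1·75.8947/(24)·0.8353^1·0.5498^5 = -0.132675
d^3_{-2,1}(1.1642) = +0.612545 -0.132675 = +0.479870
Attach z-rotation phases: D = e^{-i(-2)(4.8345)}·(+0.479870)·e^{-i(1)(4.7083)} = +0.117936-0.465152i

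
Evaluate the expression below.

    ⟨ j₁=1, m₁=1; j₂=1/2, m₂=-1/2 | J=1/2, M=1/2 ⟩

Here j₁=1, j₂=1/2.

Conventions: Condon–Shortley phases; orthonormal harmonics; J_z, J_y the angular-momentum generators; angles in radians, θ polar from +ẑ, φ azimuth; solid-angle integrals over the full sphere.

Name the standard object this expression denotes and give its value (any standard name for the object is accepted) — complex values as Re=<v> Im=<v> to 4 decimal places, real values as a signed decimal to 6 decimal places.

This is a Clebsch–Gordan (vector-coupling) coefficient.
√[2·1!1!0!/3! · 2!0!0!1!1!0!] = √(2/3)
  +(−1)^0/∏(0,1,0,0,1,0)! = 1  (running 1)
⟨..|..⟩ = √(2/3)·(1) = +0.816497

Clebsch–Gordan coefficient, +√(2/3) ≈ +0.816497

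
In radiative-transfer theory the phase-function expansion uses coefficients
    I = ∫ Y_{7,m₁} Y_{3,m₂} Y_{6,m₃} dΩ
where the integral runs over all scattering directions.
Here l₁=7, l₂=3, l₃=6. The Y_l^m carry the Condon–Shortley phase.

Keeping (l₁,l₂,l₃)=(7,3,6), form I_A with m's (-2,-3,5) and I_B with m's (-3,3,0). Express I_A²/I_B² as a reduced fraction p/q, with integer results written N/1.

Same 7,3,6: normalisation and zero-m 3j drop out of the ratio.
A: Δ: 4! 10! 2! / 17! → 1/2042040; sum: t=0:+1/17418240 = 1/17418240; 3j²(7 3 6; -2 -3 5) = Δ·Π!·Σ² = 25/12376  (sign -1)
B: Δ: 4! 10! 2! / 17! → 1/2042040; sum: t=4:+1/829440 = 1/829440; 3j²(7 3 6; -3 3 0) = Δ·Π!·Σ² = 225/9724  (sign +1)
I_A²/I_B² = (25/12376)/(225/9724) = 11/126

11/126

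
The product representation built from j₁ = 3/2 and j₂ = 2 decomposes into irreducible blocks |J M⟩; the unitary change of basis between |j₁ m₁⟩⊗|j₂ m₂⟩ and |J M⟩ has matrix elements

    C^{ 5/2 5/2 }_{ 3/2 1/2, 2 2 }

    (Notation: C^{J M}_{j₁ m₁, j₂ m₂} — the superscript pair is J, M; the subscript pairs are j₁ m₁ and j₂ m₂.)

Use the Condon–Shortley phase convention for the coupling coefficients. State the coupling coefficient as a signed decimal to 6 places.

√[6·1!2!3!/7! · 2!1!4!0!5!0!] = √(576/7)
  +(−1)^1/∏(1,0,0,3,2,0)! = -1/12  (running -1/12)
⟨..|..⟩ = √(576/7)·(-1/12) = -0.755929

−√(4/7) ≈ -0.755929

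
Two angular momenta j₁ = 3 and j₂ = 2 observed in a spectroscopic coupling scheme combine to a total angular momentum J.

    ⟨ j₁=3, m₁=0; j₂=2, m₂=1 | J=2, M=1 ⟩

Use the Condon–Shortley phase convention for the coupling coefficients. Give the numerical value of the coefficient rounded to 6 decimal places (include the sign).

√[5·3!3!1!/8! · 3!3!3!1!3!1!] = √(81/14)
  +(−1)^2/∏(2,1,1,1,2,0)! = 1/4  (running 1/4)
  +(−1)^3/∏(3,0,0,0,3,1)! = -1/36  (running 2/9)
⟨..|..⟩ = √(81/14)·(2/9) = +0.534522

+√(2/7) = +0.534522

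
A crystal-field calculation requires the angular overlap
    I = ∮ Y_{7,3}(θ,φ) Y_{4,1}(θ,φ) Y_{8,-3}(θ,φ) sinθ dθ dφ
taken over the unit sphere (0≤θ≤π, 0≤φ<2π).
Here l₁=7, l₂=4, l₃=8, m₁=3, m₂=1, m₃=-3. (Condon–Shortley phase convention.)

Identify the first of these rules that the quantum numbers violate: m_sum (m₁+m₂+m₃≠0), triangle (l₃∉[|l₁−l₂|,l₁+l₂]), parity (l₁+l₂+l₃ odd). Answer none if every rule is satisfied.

m_sum

azimuthal sum: 3 + 1 − 3 = 1  ✗
3 ≤ 8 ≤ 11 (triangle on l)
L = 7 + 4 + 8 = 19 (odd)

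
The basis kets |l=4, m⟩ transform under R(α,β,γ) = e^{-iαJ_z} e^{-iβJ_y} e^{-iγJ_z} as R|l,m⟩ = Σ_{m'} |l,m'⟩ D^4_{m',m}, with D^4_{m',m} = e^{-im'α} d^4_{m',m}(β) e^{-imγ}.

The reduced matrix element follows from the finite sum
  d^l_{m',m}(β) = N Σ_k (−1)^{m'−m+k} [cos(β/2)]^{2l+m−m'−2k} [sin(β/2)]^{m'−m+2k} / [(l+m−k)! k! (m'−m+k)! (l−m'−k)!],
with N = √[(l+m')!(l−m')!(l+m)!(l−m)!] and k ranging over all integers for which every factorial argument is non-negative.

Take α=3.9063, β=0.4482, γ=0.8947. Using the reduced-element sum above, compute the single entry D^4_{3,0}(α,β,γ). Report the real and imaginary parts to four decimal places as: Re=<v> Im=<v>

First d^4_{3,0}(β=0.4482), then the phase factors e^{-i(3)α} and e^{-i(0)γ}:
Half-angle: c=0.974995, s=0.222229. N=√(5040·1·24·24)=1703.830978
The bounds max(0,m−m')=0 and min(l+m,l−m')=1 give 2 terms
  k=0: (−1)^3·1703.8310/(144)·0.9750^5·0.2222^3 = -0.114413
  k=1: (−1)^4·1703.8310/(144)·0.9750^3·0.2222^5 = +0.005944
d^4_{3,0}(0.4482) = -0.114413 +0.005944 = -0.108469
Attach z-rotation phases: D = e^{-i(3)(3.9063)}·(-0.108469)·e^{-i(0)(0.8947)} = -0.071794-0.081310i

Re=-0.0718 Im=-0.0813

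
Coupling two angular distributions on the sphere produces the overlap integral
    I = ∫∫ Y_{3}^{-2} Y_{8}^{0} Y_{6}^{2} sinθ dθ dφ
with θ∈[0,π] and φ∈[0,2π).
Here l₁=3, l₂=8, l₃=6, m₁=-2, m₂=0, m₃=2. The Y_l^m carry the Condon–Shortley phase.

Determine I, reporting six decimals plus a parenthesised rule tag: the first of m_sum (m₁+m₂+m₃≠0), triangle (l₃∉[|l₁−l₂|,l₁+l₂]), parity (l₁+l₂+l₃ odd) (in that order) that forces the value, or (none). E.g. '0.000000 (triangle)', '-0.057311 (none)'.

0.000000 (parity)

Σlᵢ=17 odd — θ-integrand is odd under cosθ→−cosθ; I=0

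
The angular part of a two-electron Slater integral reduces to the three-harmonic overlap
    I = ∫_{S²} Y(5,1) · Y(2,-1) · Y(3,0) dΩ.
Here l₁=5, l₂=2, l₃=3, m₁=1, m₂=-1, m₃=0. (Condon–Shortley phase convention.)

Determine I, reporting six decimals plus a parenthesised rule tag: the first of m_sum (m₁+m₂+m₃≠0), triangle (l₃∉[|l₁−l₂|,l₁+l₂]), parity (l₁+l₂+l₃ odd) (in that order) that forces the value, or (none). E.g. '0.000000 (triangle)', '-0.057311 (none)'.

-0.214318 (none)

Rules hold: Σm=0, L=10 even, 3≤3≤7.
N = 11·5·7 = 385
Δ = 4!·6!·0!/11! = 1/2310
Racah Σ t=2..2: t=2:+1/144 = 1/144
⇒ 3j(5 2 3; 0 0 0)² = 10/231, sgn -1
Racah Σ t=1..1: t=1:−1/216 = -1/216
⇒ 3j(5 2 3; 1 -1 0)² = 8/231, sgn +1
4πI² = N·(3j₀)²·(3jₘ)² = 400/693
I = -1·√(0.577201/4π) = -0.21431790
No selection rule forces the value: the integral is nonzero (none).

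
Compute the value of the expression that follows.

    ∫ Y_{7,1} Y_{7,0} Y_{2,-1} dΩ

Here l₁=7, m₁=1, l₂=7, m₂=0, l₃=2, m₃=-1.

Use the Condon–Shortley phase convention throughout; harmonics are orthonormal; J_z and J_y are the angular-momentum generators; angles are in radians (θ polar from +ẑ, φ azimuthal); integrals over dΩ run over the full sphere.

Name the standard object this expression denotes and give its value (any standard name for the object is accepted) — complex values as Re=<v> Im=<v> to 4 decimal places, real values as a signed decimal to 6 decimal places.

This is a Gaunt coefficient — the integral of a triple product of spherical harmonics over the sphere.
Checks pass: Σm=0; 16 even; l₃=2∈[0,14].
(2·7+1)(2·7+1)(2·2+1) = 1125
Δ: 12! 2! 2! / 17! → 1/185640
sum: t=5:−1/2419200 t=6:+1/518400 t=7:−1/2419200 = 1/907200
3j²(7 7 2; 0 0 0) = Δ·Π!·Σ² = 56/3315  (sign +1)
sum: t=5:−1/1209600 t=6:+1/1036800 = 1/7257600
3j²(7 7 2; 1 0 -1) = Δ·Π!·Σ² = 1/2210  (sign -1)
combine: 4πI² = 1125·56/3315·1/2210 = 420/48841
take √, sign -1: I = -0.02615938

Gaunt coefficient, -0.026159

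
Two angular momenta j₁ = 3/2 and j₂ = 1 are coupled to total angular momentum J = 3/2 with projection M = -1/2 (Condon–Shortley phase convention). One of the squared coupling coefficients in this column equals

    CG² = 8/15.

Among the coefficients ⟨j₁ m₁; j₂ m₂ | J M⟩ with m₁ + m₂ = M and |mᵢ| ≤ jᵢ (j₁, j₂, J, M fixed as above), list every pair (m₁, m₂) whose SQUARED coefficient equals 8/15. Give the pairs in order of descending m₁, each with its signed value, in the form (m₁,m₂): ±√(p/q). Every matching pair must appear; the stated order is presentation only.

(1/2,-1): +√(8/15)

Admissible pairs with m₁+m₂ = M = -1/2: (-3/2,1), (-1/2,0), (1/2,-1)
  (m₁,m₂)=(1/2,-1): CG² = 8/15, CG = +√(8/15)   ← matches the target
  (m₁,m₂)=(-1/2,0): CG² = 1/15, CG = −√(1/15)
  (m₁,m₂)=(-3/2,1): CG² = 2/5, CG = −√(2/5)
Pairs with CG² = 8/15: (1/2,-1): +√(8/15)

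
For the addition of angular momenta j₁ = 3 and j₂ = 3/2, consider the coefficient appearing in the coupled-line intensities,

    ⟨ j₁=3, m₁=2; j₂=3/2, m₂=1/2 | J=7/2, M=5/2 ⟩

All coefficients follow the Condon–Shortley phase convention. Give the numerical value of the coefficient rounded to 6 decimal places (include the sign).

j₁+j₂−J=1  J+j₁−j₂=5  J−j₁+j₂=2  j₁+j₂+J+1=9
(j₁±m₁, j₂±m₂, J±M) = (5,1,2,1,6,1)
P² = 6400/7
sum k=0..1:
  [0] +1/48 = 1/48
  [1] −1/120 = -1/120
S = 1/80
C² = P²·S² = 1/7 ; C = +0.377964

+√(1/7) ≈ +0.377964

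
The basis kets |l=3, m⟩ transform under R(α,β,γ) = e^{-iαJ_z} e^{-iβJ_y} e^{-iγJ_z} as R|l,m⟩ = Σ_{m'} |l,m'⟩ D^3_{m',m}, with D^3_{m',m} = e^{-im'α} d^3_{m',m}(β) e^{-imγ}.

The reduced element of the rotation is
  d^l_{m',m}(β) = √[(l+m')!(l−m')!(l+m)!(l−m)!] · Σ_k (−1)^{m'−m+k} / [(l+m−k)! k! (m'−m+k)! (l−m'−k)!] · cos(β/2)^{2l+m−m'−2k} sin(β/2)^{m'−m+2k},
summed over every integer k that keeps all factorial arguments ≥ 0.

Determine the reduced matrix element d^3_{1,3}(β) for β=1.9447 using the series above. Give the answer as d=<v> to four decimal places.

d^3_{1,3}(β=1.9447) via the finite sum:
With c≡cos(β/2)=0.563359 and s≡sin(β/2)=0.826212, N=[24·2·720·1]^{1/2}=185.903201
The bounds max(0,m−m')=2 and min(l+m,l−m')=2 give 1 term
  k=2: (−1)^0·185.9032/(48)·0.5634^4·0.8262^2 = +0.266300
d^3_{1,3}(1.9447) = +0.266300

d=0.2663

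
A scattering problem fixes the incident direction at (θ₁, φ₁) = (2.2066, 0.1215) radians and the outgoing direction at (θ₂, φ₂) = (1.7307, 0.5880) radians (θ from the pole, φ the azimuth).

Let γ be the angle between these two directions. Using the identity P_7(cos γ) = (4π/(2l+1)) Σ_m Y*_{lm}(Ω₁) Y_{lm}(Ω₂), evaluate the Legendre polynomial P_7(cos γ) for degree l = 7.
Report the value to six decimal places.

Summing Y*_{l m}(θ₁,φ₁)·Y_{l m}(θ₂,φ₂) over m ∈ [−7, 7]; prefactor 4π/(2·7+1) = 0.837758:
  term(m=-7) = -0.04951 + 0.00617j   from Y*(Ω₁)=0.07200 + 0.08204j, Y(Ω₂)=-0.25671 + 0.37816j
  term(m=-6) = -0.07831 - 0.02793j   from Y*(Ω₁)=-0.22482 - 0.20079j, Y(Ω₂)=0.25548 - 0.10394j
  term(m=-5) = 0.07061 + 0.07404j   from Y*(Ω₁)=0.36412 + 0.25313j, Y(Ω₂)=0.22603 + 0.04619j
  term(m=-4) = 0.02495 + 0.08205j   from Y*(Ω₁)=-0.25582 - 0.13514j, Y(Ω₂)=-0.20871 - 0.21047j
  term(m=-3) = -0.00370 + 0.02137j   from Y*(Ω₁)=-0.13416 - 0.05119j, Y(Ω₂)=-0.02900 - 0.14821j
  term(m=-2) = -0.06427 + 0.08672j   from Y*(Ω₁)=0.35072 + 0.08694j, Y(Ω₂)=-0.11490 + 0.27575j
  term(m=-1) = 0.00074 - 0.00037j   from Y*(Ω₁)=-0.00693 - 0.00085j, Y(Ω₂)=-0.09909 + 0.06606j
  term(m=+0) = -0.10549 + 0.00000j   from Y*(Ω₁)=-0.35344 + 0.00000j, Y(Ω₂)=0.29848 + 0.00000j
  term(m=+1) = 0.00074 + 0.00037j   from Y*(Ω₁)=0.00693 - 0.00085j, Y(Ω₂)=0.09909 + 0.06606j
  term(m=+2) = -0.06427 - 0.08672j   from Y*(Ω₁)=0.35072 - 0.08694j, Y(Ω₂)=-0.11490 - 0.27575j
  term(m=+3) = -0.00370 - 0.02137j   from Y*(Ω₁)=0.13416 - 0.05119j, Y(Ω₂)=0.02900 - 0.14821j
  term(m=+4) = 0.02495 - 0.08205j   from Y*(Ω₁)=-0.25582 + 0.13514j, Y(Ω₂)=-0.20871 + 0.21047j
  term(m=+5) = 0.07061 - 0.07404j   from Y*(Ω₁)=-0.36412 + 0.25313j, Y(Ω₂)=-0.22603 + 0.04619j
  term(m=+6) = -0.07831 + 0.02793j   from Y*(Ω₁)=-0.22482 + 0.20079j, Y(Ω₂)=0.25548 + 0.10394j
  term(m=+7) = -0.04951 - 0.00617j   from Y*(Ω₁)=-0.07200 + 0.08204j, Y(Ω₂)=0.25671 + 0.37816j
Σ over m = -0.30446 - 0.00000j; ×(4π/15) → -0.25506 - 0.00000j. Real part: -0.255063

-0.255063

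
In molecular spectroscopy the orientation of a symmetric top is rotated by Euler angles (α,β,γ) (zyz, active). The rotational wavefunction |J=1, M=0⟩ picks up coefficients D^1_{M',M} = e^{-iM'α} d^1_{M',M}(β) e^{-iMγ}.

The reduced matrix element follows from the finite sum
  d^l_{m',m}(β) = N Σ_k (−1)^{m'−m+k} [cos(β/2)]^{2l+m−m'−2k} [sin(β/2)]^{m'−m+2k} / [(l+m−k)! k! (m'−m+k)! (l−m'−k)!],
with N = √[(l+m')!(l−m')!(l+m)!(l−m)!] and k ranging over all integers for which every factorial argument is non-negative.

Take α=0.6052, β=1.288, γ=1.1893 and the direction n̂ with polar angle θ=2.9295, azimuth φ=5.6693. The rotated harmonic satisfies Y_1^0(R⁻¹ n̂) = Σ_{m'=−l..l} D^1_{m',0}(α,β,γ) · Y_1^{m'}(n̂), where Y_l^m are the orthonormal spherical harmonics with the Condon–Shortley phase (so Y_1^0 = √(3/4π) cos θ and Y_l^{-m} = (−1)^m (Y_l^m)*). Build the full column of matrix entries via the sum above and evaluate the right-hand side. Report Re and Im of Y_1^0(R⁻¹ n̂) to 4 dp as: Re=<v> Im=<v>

Re=-0.0993 Im=0.0000

Need the full column D^1_{m',0} for m'=−1..1 at α=0.6052, β=1.2880, γ=1.1893.
cos(β/2)=0.799701, sin(β/2)=0.600399
d^1_{-1,0}: single k=1 term ⇒ +0.679020;  D = +0.558418+0.386312i
d^1_{0,0}: k∈[0..1] ⇒ +0.639521 -0.360479 = +0.279042;  D = +0.279042+0.000000i
d^1_{1,0}: single k=0 term ⇒ -0.679020;  D = -0.558418+0.386312i
Y_1^{m'}(θ=2.9295,φ=5.6693) and Σ D·Y over m':
  (+0.5584+0.3863i)·(+0.0594+0.0419i)  (+0.2790+0.0000i)·(-0.4777+0.0000i)  (-0.5584+0.3863i)·(-0.0594+0.0419i)
Y_1^0(R⁻¹ n̂) = -0.099259+0.000000i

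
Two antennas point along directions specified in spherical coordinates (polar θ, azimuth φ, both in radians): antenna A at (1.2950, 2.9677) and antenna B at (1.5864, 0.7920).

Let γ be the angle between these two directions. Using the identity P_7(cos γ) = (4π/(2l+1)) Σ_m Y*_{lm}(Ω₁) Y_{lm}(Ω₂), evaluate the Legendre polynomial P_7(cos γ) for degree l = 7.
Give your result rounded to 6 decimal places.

Summing Y*_{l m}(θ₁,φ₁)·Y_{l m}(θ₂,φ₂) over m ∈ [−7, 7]; prefactor 4π/(2·7+1) = 0.837758:
  m=-7: Y*=(-0.132206, 0.358230)  Y=(0.369223, 0.336583)  product (-0.169388, 0.087768)
  m=-6: Y*=(0.203517, -0.349394)  Y=(-0.001155, -0.029149)  product (-0.010420, -0.005529)
  m=-5: Y*=(0.007028, -0.008322)  Y=(0.249808, -0.266869)  product (-0.000465, -0.003954)
  m=-4: Y*=(-0.267743, 0.223497)  Y=(-0.034286, 0.000906)  product (0.008978, -0.007905)
  m=-3: Y*=(0.094665, -0.054412)  Y=(-0.237922, -0.228680)  product (-0.034966, -0.008702)
  m=-2: Y*=(0.282932, -0.102569)  Y=(0.000483, 0.036541)  product (0.003884, 0.010289)
  m=-1: Y*=(-0.149144, 0.026200)  Y=(-0.222833, 0.225795)  product (0.027319, -0.039514)
  m=+0: Y*=(-0.284074, -0.000000)  Y=(0.037209, 0.000000)  product (-0.010570, -0.000000)
  m=+1: Y*=(0.149144, 0.026200)  Y=(0.222833, 0.225795)  product (0.027319, 0.039514)
  m=+2: Y*=(0.282932, 0.102569)  Y=(0.000483, -0.036541)  product (0.003884, -0.010289)
  m=+3: Y*=(-0.094665, -0.054412)  Y=(0.237922, -0.228680)  product (-0.034966, 0.008702)
  m=+4: Y*=(-0.267743, -0.223497)  Y=(-0.034286, -0.000906)  product (0.008978, 0.007905)
  m=+5: Y*=(-0.007028, -0.008322)  Y=(-0.249808, -0.266869)  product (-0.000465, 0.003954)
  m=+6: Y*=(0.203517, 0.349394)  Y=(-0.001155, 0.029149)  product (-0.010420, 0.005529)
  m=+7: Y*=(0.132206, 0.358230)  Y=(-0.369223, 0.336583)  product (-0.169388, -0.087768)
Σ over m = (-0.360685, 0.000000); ×(4π/15) → (-0.302167, 0.000000). Real part: -0.302167

-0.302167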